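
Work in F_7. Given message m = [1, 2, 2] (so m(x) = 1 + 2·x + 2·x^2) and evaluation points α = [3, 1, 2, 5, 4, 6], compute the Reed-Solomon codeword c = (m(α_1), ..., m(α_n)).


c = [4, 5, 6, 5, 6, 1]

Message polynomial: m(x) = 1 + 2·x + 2·x^2 (mod 7).
For each evaluation point α_i, compute m(α_i) mod 7:
  α_1 = 3: Horner steps 2 → 1 → 4, so m(3) = 4.
  α_2 = 1: Horner steps 2 → 4 → 5, so m(1) = 5.
  α_3 = 2: Horner steps 2 → 6 → 6, so m(2) = 6.
  α_4 = 5: Horner steps 2 → 5 → 5, so m(5) = 5.
  α_5 = 4: Horner steps 2 → 3 → 6, so m(4) = 6.
  α_6 = 6: Horner steps 2 → 0 → 1, so m(6) = 1.
Codeword c = [4, 5, 6, 5, 6, 1] ∈ F_7^6.


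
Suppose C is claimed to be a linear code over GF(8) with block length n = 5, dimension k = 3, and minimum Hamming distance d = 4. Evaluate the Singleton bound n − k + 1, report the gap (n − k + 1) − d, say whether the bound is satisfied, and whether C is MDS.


Singleton RHS = n − k + 1 = 3, slack = -1, bound violated (no such code; not MDS).

Singleton bound: d ≤ n − k + 1.
Here n = 5, k = 3, so n − k + 1 = 3.
Given d = 4, check d ≤ 3: NO.
Slack = (n − k + 1) − d = -1.
The slack is negative: d = 4 exceeds n − k + 1 = 3 by 1, so the Singleton bound is violated and no linear [5, 3, 4]_8 code can exist. In particular it is not MDS (MDS requires d = n − k + 1 exactly).
Description: the claimed parameters are [5, 3, 4]_8; such a code would be impossible (violates the Singleton bound).


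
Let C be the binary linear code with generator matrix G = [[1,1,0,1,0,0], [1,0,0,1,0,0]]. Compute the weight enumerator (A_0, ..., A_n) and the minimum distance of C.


Weight distribution: A_0 = 1, A_1 = 1, A_2 = 1, A_3 = 1. Minimum distance d = 1.

Enumerate all 2^2 = 4 messages m ∈ F_2^2.
For each, compute codeword c = mG in F_2^6, then tally its weight.
  m = 00 → c = 000000, weight = 0.
  m = 10 → c = 110100, weight = 3.
  m = 01 → c = 100100, weight = 2.
  m = 11 → c = 010000, weight = 1.
Tally weights:
  weight 0: 1 codewords.
  weight 1: 1 codewords.
  weight 2: 1 codewords.
  weight 3: 1 codewords.
Minimum distance d = smallest w > 0 with A_w > 0 = 1.
Sanity: Σ A_w = 4 = 2^2 = 4 ✓.


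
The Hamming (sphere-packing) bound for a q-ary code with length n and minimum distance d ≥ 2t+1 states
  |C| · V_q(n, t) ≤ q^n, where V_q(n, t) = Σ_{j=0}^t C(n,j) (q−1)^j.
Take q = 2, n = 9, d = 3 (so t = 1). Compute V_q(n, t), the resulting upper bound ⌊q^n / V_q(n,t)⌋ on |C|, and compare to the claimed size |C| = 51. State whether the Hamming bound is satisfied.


V_q(n, t) = 10, q^n = 512, Hamming bound = 51, |C| = 51 ≤ bound (satisfied).

Step 1: Compute V_q(n, t) = Σ_{j=0}^1 C(n, j) (q−1)^j.
  j = 0: C(9,0)·(1)^0 = 1·1 = 1.
  j = 1: C(9,1)·(1)^1 = 9·1 = 9.
  V_q(n, t) = 1 + 9 = 10.
Step 2: q^n = 2^9 = 512.
Step 3: Hamming bound ⌊q^n / V_q(n,t)⌋ = ⌊512/10⌋ = 51.
Step 4: Compare |C| = 51 to 51: satisfied.
The claimed |C| lies at the Hamming bound (tight).


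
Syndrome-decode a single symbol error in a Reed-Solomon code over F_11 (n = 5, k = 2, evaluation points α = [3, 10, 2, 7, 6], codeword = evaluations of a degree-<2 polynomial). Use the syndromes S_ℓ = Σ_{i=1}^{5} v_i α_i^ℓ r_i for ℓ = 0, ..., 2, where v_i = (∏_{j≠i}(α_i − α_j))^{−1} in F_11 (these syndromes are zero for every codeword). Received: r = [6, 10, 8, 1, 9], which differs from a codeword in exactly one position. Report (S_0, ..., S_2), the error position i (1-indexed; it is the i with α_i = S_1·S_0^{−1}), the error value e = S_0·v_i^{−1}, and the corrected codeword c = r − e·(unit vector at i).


S = (7, 10, 8), error at position 1, error magnitude e = 6, c = [0, 10, 8, 1, 9].

Step 1: column multipliers v_i = (∏_{j≠i}(α_i − α_j))^{−1} mod 11.
  i = 1 (α = 3): (3−10)(3−2)(3−7)(3−6) = (−7)·1·(−4)·(−3) = −84 ≡ 4, so v_1 = 4^{−1} = 3 (mod 11).
  i = 2 (α = 10): (10−3)(10−2)(10−7)(10−6) = 7·8·3·4 = 672 ≡ 1, so v_2 = 1^{−1} = 1 (mod 11).
  i = 3 (α = 2): (2−3)(2−10)(2−7)(2−6) = (−1)·(−8)·(−5)·(−4) = 160 ≡ 6, so v_3 = 6^{−1} = 2 (mod 11).
  i = 4 (α = 7): (7−3)(7−10)(7−2)(7−6) = 4·(−3)·5·1 = −60 ≡ 6, so v_4 = 6^{−1} = 2 (mod 11).
  i = 5 (α = 6): (6−3)(6−10)(6−2)(6−7) = 3·(−4)·4·(−1) = 48 ≡ 4, so v_5 = 4^{−1} = 3 (mod 11).
  v = [3, 1, 2, 2, 3].
Step 2: syndromes of r = [6, 10, 8, 1, 9] (all sums mod 11).
  S_0 = Σ v_i r_i = 3·6 + 1·10 + 2·8 + 2·1 + 3·9 = 73 ≡ 7.
  S_1 = Σ v_i α_i r_i = 3·3·6 + 1·10·10 + 2·2·8 + 2·7·1 + 3·6·9 = 362 ≡ 10.
  α_i^2 mod 11 = [9, 1, 4, 5, 3].
  S_2 = Σ v_i α_i^2 r_i = 3·9·6 + 1·1·10 + 2·4·8 + 2·5·1 + 3·3·9 = 327 ≡ 8.
  S = (7, 10, 8) ≠ 0, so r is not a codeword (an error is present).
Step 3: locate the error. For a single error e at position i, S_ℓ = v_i·e·α_i^ℓ, so α_err = S_1/S_0.
  S_0^{−1} = 7^{−1} = 8 (mod 11), so α_err = 10·8 = 80 ≡ 3 = α_1. Error position i = 1.
  Consistency check: S_2/S_1 = 8·10 = 80 ≡ 3 = α_err ✓ (single-error assumption holds).
Step 4: error magnitude e = S_0/v_1 = S_0·∏_{j≠1}(α_1 − α_j) = 7·4 = 28 ≡ 6 (mod 11).
Step 5: correct position 1: c_1 = r_1 − e = 6 − 6 ≡ 0 (mod 11). Hence c = [0, 10, 8, 1, 9].
  Check: interpolating c through the α_i gives m(x) = 2 + 3·x (degree < 2) with m(α_i) = c_i for every i, so c is indeed a codeword.


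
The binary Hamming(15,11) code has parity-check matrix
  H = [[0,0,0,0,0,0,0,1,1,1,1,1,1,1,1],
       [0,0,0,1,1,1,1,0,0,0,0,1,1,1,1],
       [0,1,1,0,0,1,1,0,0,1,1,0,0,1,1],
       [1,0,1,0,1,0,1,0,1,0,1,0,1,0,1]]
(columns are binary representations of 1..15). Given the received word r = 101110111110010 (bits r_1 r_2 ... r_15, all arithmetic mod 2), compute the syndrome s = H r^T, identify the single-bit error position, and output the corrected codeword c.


s = (1, 0, 1, 0)^T, error position = 10, corrected codeword c = 101110111010010

Compute s = H r^T mod 2 one row at a time:
  s_1 = 1 + 1 + 1 + 1 + 0 + 0 + 1 + 0 = 5 ≡ 1 (mod 2).
  s_2 = 1 + 1 + 0 + 1 + 0 + 0 + 1 + 0 = 4 ≡ 0 (mod 2).
  s_3 = 0 + 1 + 0 + 1 + 1 + 1 + 1 + 0 = 5 ≡ 1 (mod 2).
  s_4 = 1 + 1 + 1 + 1 + 1 + 1 + 0 + 0 = 6 ≡ 0 (mod 2).
s = (1, 0, 1, 0)^T — this equals column 10 of H (binary 1010), so error is at position 10.
Correct: flip bit 10 of r = 101110111110010 to get c = 101110111010010.


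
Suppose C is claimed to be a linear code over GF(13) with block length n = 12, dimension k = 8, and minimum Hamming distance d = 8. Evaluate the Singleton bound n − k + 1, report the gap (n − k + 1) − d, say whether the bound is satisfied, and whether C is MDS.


Singleton RHS = n − k + 1 = 5, slack = -3, bound violated (no such code; not MDS).

Singleton bound: d ≤ n − k + 1.
Here n = 12, k = 8, so n − k + 1 = 5.
Given d = 8, check d ≤ 5: NO.
Slack = (n − k + 1) − d = -3.
The slack is negative: d = 8 exceeds n − k + 1 = 5 by 3, so the Singleton bound is violated and no linear [12, 8, 8]_13 code can exist. In particular it is not MDS (MDS requires d = n − k + 1 exactly).
Description: the claimed parameters are [12, 8, 8]_13; such a code would be impossible (violates the Singleton bound).


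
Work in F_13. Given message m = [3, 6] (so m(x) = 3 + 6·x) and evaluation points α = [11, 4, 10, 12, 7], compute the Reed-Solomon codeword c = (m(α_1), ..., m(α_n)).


c = [4, 1, 11, 10, 6]

Message polynomial: m(x) = 3 + 6·x (mod 13).
For each evaluation point α_i, compute m(α_i) mod 13:
  α_1 = 11: Horner steps 6 → 4, so m(11) = 4.
  α_2 = 4: Horner steps 6 → 1, so m(4) = 1.
  α_3 = 10: Horner steps 6 → 11, so m(10) = 11.
  α_4 = 12: Horner steps 6 → 10, so m(12) = 10.
  α_5 = 7: Horner steps 6 → 6, so m(7) = 6.
Codeword c = [4, 1, 11, 10, 6] ∈ F_13^5.


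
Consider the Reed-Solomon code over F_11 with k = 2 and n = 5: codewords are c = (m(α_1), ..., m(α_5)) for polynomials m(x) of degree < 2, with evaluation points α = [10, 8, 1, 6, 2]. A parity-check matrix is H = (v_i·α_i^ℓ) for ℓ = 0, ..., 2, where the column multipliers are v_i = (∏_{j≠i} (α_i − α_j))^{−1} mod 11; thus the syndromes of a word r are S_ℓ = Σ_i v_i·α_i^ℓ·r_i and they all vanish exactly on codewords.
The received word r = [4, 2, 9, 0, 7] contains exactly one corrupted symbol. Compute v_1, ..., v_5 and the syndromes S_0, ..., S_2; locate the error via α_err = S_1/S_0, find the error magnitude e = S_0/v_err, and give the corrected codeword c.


S = (2, 2, 2), error at position 3, error magnitude e = 3, c = [4, 2, 6, 0, 7].

Step 1: column multipliers v_i = (∏_{j≠i}(α_i − α_j))^{−1} mod 11.
  i = 1 (α = 10): (10−8)(10−1)(10−6)(10−2) = 2·9·4·8 = 576 ≡ 4, so v_1 = 4^{−1} = 3 (mod 11).
  i = 2 (α = 8): (8−10)(8−1)(8−6)(8−2) = (−2)·7·2·6 = −168 ≡ 8, so v_2 = 8^{−1} = 7 (mod 11).
  i = 3 (α = 1): (1−10)(1−8)(1−6)(1−2) = (−9)·(−7)·(−5)·(−1) = 315 ≡ 7, so v_3 = 7^{−1} = 8 (mod 11).
  i = 4 (α = 6): (6−10)(6−8)(6−1)(6−2) = (−4)·(−2)·5·4 = 160 ≡ 6, so v_4 = 6^{−1} = 2 (mod 11).
  i = 5 (α = 2): (2−10)(2−8)(2−1)(2−6) = (−8)·(−6)·1·(−4) = −192 ≡ 6, so v_5 = 6^{−1} = 2 (mod 11).
  v = [3, 7, 8, 2, 2].
Step 2: syndromes of r = [4, 2, 9, 0, 7] (all sums mod 11).
  S_0 = Σ v_i r_i = 3·4 + 7·2 + 8·9 + 2·0 + 2·7 = 112 ≡ 2.
  S_1 = Σ v_i α_i r_i = 3·10·4 + 7·8·2 + 8·1·9 + 2·6·0 + 2·2·7 = 332 ≡ 2.
  α_i^2 mod 11 = [1, 9, 1, 3, 4].
  S_2 = Σ v_i α_i^2 r_i = 3·1·4 + 7·9·2 + 8·1·9 + 2·3·0 + 2·4·7 = 266 ≡ 2.
  S = (2, 2, 2) ≠ 0, so r is not a codeword (an error is present).
Step 3: locate the error. For a single error e at position i, S_ℓ = v_i·e·α_i^ℓ, so α_err = S_1/S_0.
  S_0^{−1} = 2^{−1} = 6 (mod 11), so α_err = 2·6 = 12 ≡ 1 = α_3. Error position i = 3.
  Consistency check: S_2/S_1 = 2·6 = 12 ≡ 1 = α_err ✓ (single-error assumption holds).
Step 4: error magnitude e = S_0/v_3 = S_0·∏_{j≠3}(α_3 − α_j) = 2·7 = 14 ≡ 3 (mod 11).
Step 5: correct position 3: c_3 = r_3 − e = 9 − 3 ≡ 6 (mod 11). Hence c = [4, 2, 6, 0, 7].
  Check: interpolating c through the α_i gives m(x) = 5 + 1·x (degree < 2) with m(α_i) = c_i for every i, so c is indeed a codeword.


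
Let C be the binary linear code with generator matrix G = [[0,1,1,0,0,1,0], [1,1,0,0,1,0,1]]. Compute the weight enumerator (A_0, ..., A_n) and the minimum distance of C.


Weight distribution: A_0 = 1, A_3 = 1, A_4 = 1, A_5 = 1. Minimum distance d = 3.

Enumerate all 2^2 = 4 messages m ∈ F_2^2.
For each, compute codeword c = mG in F_2^7, then tally its weight.
  m = 00 → c = 0000000, weight = 0.
  m = 10 → c = 0110010, weight = 3.
  m = 01 → c = 1100101, weight = 4.
  m = 11 → c = 1010111, weight = 5.
Tally weights:
  weight 0: 1 codewords.
  weight 3: 1 codewords.
  weight 4: 1 codewords.
  weight 5: 1 codewords.
Minimum distance d = smallest w > 0 with A_w > 0 = 3.
Sanity: Σ A_w = 4 = 2^2 = 4 ✓.


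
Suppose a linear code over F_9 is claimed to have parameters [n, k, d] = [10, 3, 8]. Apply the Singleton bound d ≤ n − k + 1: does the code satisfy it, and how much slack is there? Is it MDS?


Singleton RHS = n − k + 1 = 8, slack = 0, bound satisfied, MDS.

Singleton bound: d ≤ n − k + 1.
Here n = 10, k = 3, so n − k + 1 = 8.
Given d = 8, check d ≤ 8: YES.
Slack = (n − k + 1) − d = 0.
The code is MDS (slack = 0).
Description: the claimed parameters are [10, 3, 8]_9; such a code would be MDS (meets Singleton bound).


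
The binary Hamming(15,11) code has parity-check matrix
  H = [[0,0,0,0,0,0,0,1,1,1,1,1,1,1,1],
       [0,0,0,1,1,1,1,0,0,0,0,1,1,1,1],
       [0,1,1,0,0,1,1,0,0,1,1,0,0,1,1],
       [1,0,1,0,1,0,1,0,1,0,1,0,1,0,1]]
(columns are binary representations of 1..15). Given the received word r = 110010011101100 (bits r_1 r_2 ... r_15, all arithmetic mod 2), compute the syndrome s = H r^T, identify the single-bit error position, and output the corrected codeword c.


s = (1, 1, 0, 0)^T, error position = 12, corrected codeword c = 110010011100100

Compute s = H r^T mod 2 one row at a time:
  s_1 = 1 + 1 + 1 + 0 + 1 + 1 + 0 + 0 = 5 ≡ 1 (mod 2).
  s_2 = 0 + 1 + 0 + 0 + 1 + 1 + 0 + 0 = 3 ≡ 1 (mod 2).
  s_3 = 1 + 0 + 0 + 0 + 1 + 0 + 0 + 0 = 2 ≡ 0 (mod 2).
  s_4 = 1 + 0 + 1 + 0 + 1 + 0 + 1 + 0 = 4 ≡ 0 (mod 2).
s = (1, 1, 0, 0)^T — this equals column 12 of H (binary 1100), so error is at position 12.
Correct: flip bit 12 of r = 110010011101100 to get c = 110010011100100.


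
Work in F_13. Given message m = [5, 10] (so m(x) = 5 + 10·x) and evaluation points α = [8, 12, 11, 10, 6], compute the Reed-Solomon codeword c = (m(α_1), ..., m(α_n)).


c = [7, 8, 11, 1, 0]

Message polynomial: m(x) = 5 + 10·x (mod 13).
For each evaluation point α_i, compute m(α_i) mod 13:
  α_1 = 8: Horner steps 10 → 7, so m(8) = 7.
  α_2 = 12: Horner steps 10 → 8, so m(12) = 8.
  α_3 = 11: Horner steps 10 → 11, so m(11) = 11.
  α_4 = 10: Horner steps 10 → 1, so m(10) = 1.
  α_5 = 6: Horner steps 10 → 0, so m(6) = 0.
Codeword c = [7, 8, 11, 1, 0] ∈ F_13^5.


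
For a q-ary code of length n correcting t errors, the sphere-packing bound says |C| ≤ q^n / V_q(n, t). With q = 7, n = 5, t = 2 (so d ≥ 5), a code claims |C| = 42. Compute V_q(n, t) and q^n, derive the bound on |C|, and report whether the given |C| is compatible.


V_q(n, t) = 391, q^n = 16807, Hamming bound = 42, |C| = 42 ≤ bound (satisfied).

Step 1: Compute V_q(n, t) = Σ_{j=0}^2 C(n, j) (q−1)^j.
  j = 0: C(5,0)·(6)^0 = 1·1 = 1.
  j = 1: C(5,1)·(6)^1 = 5·6 = 30.
  j = 2: C(5,2)·(6)^2 = 10·36 = 360.
  V_q(n, t) = 1 + 30 + 360 = 391.
Step 2: q^n = 7^5 = 16807.
Step 3: Hamming bound ⌊q^n / V_q(n,t)⌋ = ⌊16807/391⌋ = 42.
Step 4: Compare |C| = 42 to 42: satisfied.
The claimed |C| lies at the Hamming bound (tight).


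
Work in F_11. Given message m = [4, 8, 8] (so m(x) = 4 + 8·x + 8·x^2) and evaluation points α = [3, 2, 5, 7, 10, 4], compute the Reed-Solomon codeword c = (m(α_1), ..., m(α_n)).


c = [1, 8, 2, 1, 4, 10]

Message polynomial: m(x) = 4 + 8·x + 8·x^2 (mod 11).
For each evaluation point α_i, compute m(α_i) mod 11:
  α_1 = 3: Horner steps 8 → 10 → 1, so m(3) = 1.
  α_2 = 2: Horner steps 8 → 2 → 8, so m(2) = 8.
  α_3 = 5: Horner steps 8 → 4 → 2, so m(5) = 2.
  α_4 = 7: Horner steps 8 → 9 → 1, so m(7) = 1.
  α_5 = 10: Horner steps 8 → 0 → 4, so m(10) = 4.
  α_6 = 4: Horner steps 8 → 7 → 10, so m(4) = 10.
Codeword c = [1, 8, 2, 1, 4, 10] ∈ F_11^6.


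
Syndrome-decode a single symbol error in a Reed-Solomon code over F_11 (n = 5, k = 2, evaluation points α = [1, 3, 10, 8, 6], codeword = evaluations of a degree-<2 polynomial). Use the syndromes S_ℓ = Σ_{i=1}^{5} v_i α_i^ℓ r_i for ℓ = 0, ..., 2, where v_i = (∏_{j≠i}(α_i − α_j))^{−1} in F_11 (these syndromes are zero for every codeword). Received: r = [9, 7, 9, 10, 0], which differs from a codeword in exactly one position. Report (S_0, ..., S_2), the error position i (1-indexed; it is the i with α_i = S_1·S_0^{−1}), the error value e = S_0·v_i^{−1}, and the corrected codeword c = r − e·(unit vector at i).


S = (4, 4, 4), error at position 1, error magnitude e = 1, c = [8, 7, 9, 10, 0].

Step 1: column multipliers v_i = (∏_{j≠i}(α_i − α_j))^{−1} mod 11.
  i = 1 (α = 1): (1−3)(1−10)(1−8)(1−6) = (−2)·(−9)·(−7)·(−5) = 630 ≡ 3, so v_1 = 3^{−1} = 4 (mod 11).
  i = 2 (α = 3): (3−1)(3−10)(3−8)(3−6) = 2·(−7)·(−5)·(−3) = −210 ≡ 10, so v_2 = 10^{−1} = 10 (mod 11).
  i = 3 (α = 10): (10−1)(10−3)(10−8)(10−6) = 9·7·2·4 = 504 ≡ 9, so v_3 = 9^{−1} = 5 (mod 11).
  i = 4 (α = 8): (8−1)(8−3)(8−10)(8−6) = 7·5·(−2)·2 = −140 ≡ 3, so v_4 = 3^{−1} = 4 (mod 11).
  i = 5 (α = 6): (6−1)(6−3)(6−10)(6−8) = 5·3·(−4)·(−2) = 120 ≡ 10, so v_5 = 10^{−1} = 10 (mod 11).
  v = [4, 10, 5, 4, 10].
Step 2: syndromes of r = [9, 7, 9, 10, 0] (all sums mod 11).
  S_0 = Σ v_i r_i = 4·9 + 10·7 + 5·9 + 4·10 + 10·0 = 191 ≡ 4.
  S_1 = Σ v_i α_i r_i = 4·1·9 + 10·3·7 + 5·10·9 + 4·8·10 + 10·6·0 = 1016 ≡ 4.
  α_i^2 mod 11 = [1, 9, 1, 9, 3].
  S_2 = Σ v_i α_i^2 r_i = 4·1·9 + 10·9·7 + 5·1·9 + 4·9·10 + 10·3·0 = 1071 ≡ 4.
  S = (4, 4, 4) ≠ 0, so r is not a codeword (an error is present).
Step 3: locate the error. For a single error e at position i, S_ℓ = v_i·e·α_i^ℓ, so α_err = S_1/S_0.
  S_0^{−1} = 4^{−1} = 3 (mod 11), so α_err = 4·3 = 12 ≡ 1 = α_1. Error position i = 1.
  Consistency check: S_2/S_1 = 4·3 = 12 ≡ 1 = α_err ✓ (single-error assumption holds).
Step 4: error magnitude e = S_0/v_1 = S_0·∏_{j≠1}(α_1 − α_j) = 4·3 = 12 ≡ 1 (mod 11).
Step 5: correct position 1: c_1 = r_1 − e = 9 − 1 ≡ 8 (mod 11). Hence c = [8, 7, 9, 10, 0].
  Check: interpolating c through the α_i gives m(x) = 3 + 5·x (degree < 2) with m(α_i) = c_i for every i, so c is indeed a codeword.


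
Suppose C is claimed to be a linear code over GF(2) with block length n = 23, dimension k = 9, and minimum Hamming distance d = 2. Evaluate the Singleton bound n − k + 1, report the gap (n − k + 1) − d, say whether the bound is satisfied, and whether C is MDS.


Singleton RHS = n − k + 1 = 15, slack = 13, bound satisfied, not MDS.

Singleton bound: d ≤ n − k + 1.
Here n = 23, k = 9, so n − k + 1 = 15.
Given d = 2, check d ≤ 15: YES.
Slack = (n − k + 1) − d = 13.
The code is NOT MDS (slack = 13 > 0).
Description: the claimed parameters are [23, 9, 2]_2; such a code would be non-MDS.


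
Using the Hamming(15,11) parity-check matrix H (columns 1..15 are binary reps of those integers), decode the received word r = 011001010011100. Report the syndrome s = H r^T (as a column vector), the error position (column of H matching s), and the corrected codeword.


s = (0, 1, 0, 1)^T, error position = 5, corrected codeword c = 011011010011100

Compute s = H r^T mod 2 one row at a time:
  s_1 = 1 + 0 + 0 + 1 + 1 + 1 + 0 + 0 = 4 ≡ 0 (mod 2).
  s_2 = 0 + 0 + 1 + 0 + 1 + 1 + 0 + 0 = 3 ≡ 1 (mod 2).
  s_3 = 1 + 1 + 1 + 0 + 0 + 1 + 0 + 0 = 4 ≡ 0 (mod 2).
  s_4 = 0 + 1 + 0 + 0 + 0 + 1 + 1 + 0 = 3 ≡ 1 (mod 2).
s = (0, 1, 0, 1)^T — this equals column 5 of H (binary 0101), so error is at position 5.
Correct: flip bit 5 of r = 011001010011100 to get c = 011011010011100.


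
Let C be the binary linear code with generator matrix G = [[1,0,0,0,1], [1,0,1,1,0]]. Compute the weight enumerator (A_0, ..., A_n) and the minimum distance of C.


Weight distribution: A_0 = 1, A_2 = 1, A_3 = 2. Minimum distance d = 2.

Enumerate all 2^2 = 4 messages m ∈ F_2^2.
For each, compute codeword c = mG in F_2^5, then tally its weight.
  m = 00 → c = 00000, weight = 0.
  m = 10 → c = 10001, weight = 2.
  m = 01 → c = 10110, weight = 3.
  m = 11 → c = 00111, weight = 3.
Tally weights:
  weight 0: 1 codewords.
  weight 2: 1 codewords.
  weight 3: 2 codewords.
Minimum distance d = smallest w > 0 with A_w > 0 = 2.
Sanity: Σ A_w = 4 = 2^2 = 4 ✓.


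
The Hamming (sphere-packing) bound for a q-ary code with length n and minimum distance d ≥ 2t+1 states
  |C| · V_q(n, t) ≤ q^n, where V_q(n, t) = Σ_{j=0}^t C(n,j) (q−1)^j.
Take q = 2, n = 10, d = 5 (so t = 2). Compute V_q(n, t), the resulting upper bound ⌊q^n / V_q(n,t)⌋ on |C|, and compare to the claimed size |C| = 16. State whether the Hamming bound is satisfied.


V_q(n, t) = 56, q^n = 1024, Hamming bound = 18, |C| = 16 ≤ bound (satisfied).

Step 1: Compute V_q(n, t) = Σ_{j=0}^2 C(n, j) (q−1)^j.
  j = 0: C(10,0)·(1)^0 = 1·1 = 1.
  j = 1: C(10,1)·(1)^1 = 10·1 = 10.
  j = 2: C(10,2)·(1)^2 = 45·1 = 45.
  V_q(n, t) = 1 + 10 + 45 = 56.
Step 2: q^n = 2^10 = 1024.
Step 3: Hamming bound ⌊q^n / V_q(n,t)⌋ = ⌊1024/56⌋ = 18.
Step 4: Compare |C| = 16 to 18: satisfied.
The claimed |C| lies below the Hamming bound.


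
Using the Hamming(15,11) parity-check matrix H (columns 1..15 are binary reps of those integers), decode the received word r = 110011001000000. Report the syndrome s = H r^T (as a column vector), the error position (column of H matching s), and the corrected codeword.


s = (1, 0, 0, 1)^T, error position = 9, corrected codeword c = 110011000000000

Compute s = H r^T mod 2 one row at a time:
  s_1 = 0 + 1 + 0 + 0 + 0 + 0 + 0 + 0 = 1 ≡ 1 (mod 2).
  s_2 = 0 + 1 + 1 + 0 + 0 + 0 + 0 + 0 = 2 ≡ 0 (mod 2).
  s_3 = 1 + 0 + 1 + 0 + 0 + 0 + 0 + 0 = 2 ≡ 0 (mod 2).
  s_4 = 1 + 0 + 1 + 0 + 1 + 0 + 0 + 0 = 3 ≡ 1 (mod 2).
s = (1, 0, 0, 1)^T — this equals column 9 of H (binary 1001), so error is at position 9.
Correct: flip bit 9 of r = 110011001000000 to get c = 110011000000000.


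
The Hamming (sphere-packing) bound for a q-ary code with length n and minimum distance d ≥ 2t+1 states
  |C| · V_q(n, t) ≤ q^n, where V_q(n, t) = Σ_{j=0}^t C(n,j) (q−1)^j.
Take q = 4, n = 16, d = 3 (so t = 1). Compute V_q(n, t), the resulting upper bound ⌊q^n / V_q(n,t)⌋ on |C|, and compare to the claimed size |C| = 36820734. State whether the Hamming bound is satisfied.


V_q(n, t) = 49, q^n = 4294967296, Hamming bound = 87652393, |C| = 36820734 ≤ bound (satisfied).

Step 1: Compute V_q(n, t) = Σ_{j=0}^1 C(n, j) (q−1)^j.
  j = 0: C(16,0)·(3)^0 = 1·1 = 1.
  j = 1: C(16,1)·(3)^1 = 16·3 = 48.
  V_q(n, t) = 1 + 48 = 49.
Step 2: q^n = 4^16 = 4294967296.
Step 3: Hamming bound ⌊q^n / V_q(n,t)⌋ = ⌊4294967296/49⌋ = 87652393.
Step 4: Compare |C| = 36820734 to 87652393: satisfied.
The claimed |C| lies below the Hamming bound.


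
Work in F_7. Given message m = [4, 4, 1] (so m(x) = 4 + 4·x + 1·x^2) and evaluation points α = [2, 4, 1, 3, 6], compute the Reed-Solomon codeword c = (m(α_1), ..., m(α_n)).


c = [2, 1, 2, 4, 1]

Message polynomial: m(x) = 4 + 4·x + 1·x^2 (mod 7).
For each evaluation point α_i, compute m(α_i) mod 7:
  α_1 = 2: Horner steps 1 → 6 → 2, so m(2) = 2.
  α_2 = 4: Horner steps 1 → 1 → 1, so m(4) = 1.
  α_3 = 1: Horner steps 1 → 5 → 2, so m(1) = 2.
  α_4 = 3: Horner steps 1 → 0 → 4, so m(3) = 4.
  α_5 = 6: Horner steps 1 → 3 → 1, so m(6) = 1.
Codeword c = [2, 1, 2, 4, 1] ∈ F_7^5.


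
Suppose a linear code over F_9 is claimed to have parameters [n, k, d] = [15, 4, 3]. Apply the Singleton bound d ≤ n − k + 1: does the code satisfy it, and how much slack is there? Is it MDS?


Singleton RHS = n − k + 1 = 12, slack = 9, bound satisfied, not MDS.

Singleton bound: d ≤ n − k + 1.
Here n = 15, k = 4, so n − k + 1 = 12.
Given d = 3, check d ≤ 12: YES.
Slack = (n − k + 1) − d = 9.
The code is NOT MDS (slack = 9 > 0).
Description: the claimed parameters are [15, 4, 3]_9; such a code would be non-MDS.


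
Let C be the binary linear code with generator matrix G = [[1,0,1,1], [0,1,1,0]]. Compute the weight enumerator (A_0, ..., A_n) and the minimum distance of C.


Weight distribution: A_0 = 1, A_2 = 1, A_3 = 2. Minimum distance d = 2.

Enumerate all 2^2 = 4 messages m ∈ F_2^2.
For each, compute codeword c = mG in F_2^4, then tally its weight.
  m = 00 → c = 0000, weight = 0.
  m = 10 → c = 1011, weight = 3.
  m = 01 → c = 0110, weight = 2.
  m = 11 → c = 1101, weight = 3.
Tally weights:
  weight 0: 1 codewords.
  weight 2: 1 codewords.
  weight 3: 2 codewords.
Minimum distance d = smallest w > 0 with A_w > 0 = 2.
Sanity: Σ A_w = 4 = 2^2 = 4 ✓.


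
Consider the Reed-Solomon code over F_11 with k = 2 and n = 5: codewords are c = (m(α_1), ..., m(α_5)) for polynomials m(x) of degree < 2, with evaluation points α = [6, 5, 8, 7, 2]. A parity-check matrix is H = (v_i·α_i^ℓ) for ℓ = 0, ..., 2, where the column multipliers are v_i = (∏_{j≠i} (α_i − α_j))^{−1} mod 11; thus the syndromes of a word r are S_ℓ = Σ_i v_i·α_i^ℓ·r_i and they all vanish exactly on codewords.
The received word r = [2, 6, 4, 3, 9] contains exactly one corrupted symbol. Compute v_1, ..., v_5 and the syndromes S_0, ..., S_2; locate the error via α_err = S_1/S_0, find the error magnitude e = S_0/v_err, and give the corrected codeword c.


S = (4, 9, 1), error at position 2, error magnitude e = 5, c = [2, 1, 4, 3, 9].

Step 1: column multipliers v_i = (∏_{j≠i}(α_i − α_j))^{−1} mod 11.
  i = 1 (α = 6): (6−5)(6−8)(6−7)(6−2) = 1·(−2)·(−1)·4 = 8 ≡ 8, so v_1 = 8^{−1} = 7 (mod 11).
  i = 2 (α = 5): (5−6)(5−8)(5−7)(5−2) = (−1)·(−3)·(−2)·3 = −18 ≡ 4, so v_2 = 4^{−1} = 3 (mod 11).
  i = 3 (α = 8): (8−6)(8−5)(8−7)(8−2) = 2·3·1·6 = 36 ≡ 3, so v_3 = 3^{−1} = 4 (mod 11).
  i = 4 (α = 7): (7−6)(7−5)(7−8)(7−2) = 1·2·(−1)·5 = −10 ≡ 1, so v_4 = 1^{−1} = 1 (mod 11).
  i = 5 (α = 2): (2−6)(2−5)(2−8)(2−7) = (−4)·(−3)·(−6)·(−5) = 360 ≡ 8, so v_5 = 8^{−1} = 7 (mod 11).
  v = [7, 3, 4, 1, 7].
Step 2: syndromes of r = [2, 6, 4, 3, 9] (all sums mod 11).
  S_0 = Σ v_i r_i = 7·2 + 3·6 + 4·4 + 1·3 + 7·9 = 114 ≡ 4.
  S_1 = Σ v_i α_i r_i = 7·6·2 + 3·5·6 + 4·8·4 + 1·7·3 + 7·2·9 = 449 ≡ 9.
  α_i^2 mod 11 = [3, 3, 9, 5, 4].
  S_2 = Σ v_i α_i^2 r_i = 7·3·2 + 3·3·6 + 4·9·4 + 1·5·3 + 7·4·9 = 507 ≡ 1.
  S = (4, 9, 1) ≠ 0, so r is not a codeword (an error is present).
Step 3: locate the error. For a single error e at position i, S_ℓ = v_i·e·α_i^ℓ, so α_err = S_1/S_0.
  S_0^{−1} = 4^{−1} = 3 (mod 11), so α_err = 9·3 = 27 ≡ 5 = α_2. Error position i = 2.
  Consistency check: S_2/S_1 = 1·5 = 5 ≡ 5 = α_err ✓ (single-error assumption holds).
Step 4: error magnitude e = S_0/v_2 = S_0·∏_{j≠2}(α_2 − α_j) = 4·4 = 16 ≡ 5 (mod 11).
Step 5: correct position 2: c_2 = r_2 − e = 6 − 5 ≡ 1 (mod 11). Hence c = [2, 1, 4, 3, 9].
  Check: interpolating c through the α_i gives m(x) = 7 + 1·x (degree < 2) with m(α_i) = c_i for every i, so c is indeed a codeword.


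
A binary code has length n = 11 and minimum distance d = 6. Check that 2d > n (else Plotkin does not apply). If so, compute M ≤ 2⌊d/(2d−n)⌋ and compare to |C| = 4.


Plotkin bound M ≤ 12; given |C| = 4 ≤ bound (satisfied).

Check applicability: 2d = 12, n = 11.
2d − n = 1 > 0, so Plotkin applies.
Compute d/(2d−n) = 6/1 ≈ 6.0000.
⌊d/(2d−n)⌋ = 6.
Plotkin bound: M ≤ 2·6 = 12.
Given |C| = 4, check: satisfied.
This |C| is below the Plotkin bound.


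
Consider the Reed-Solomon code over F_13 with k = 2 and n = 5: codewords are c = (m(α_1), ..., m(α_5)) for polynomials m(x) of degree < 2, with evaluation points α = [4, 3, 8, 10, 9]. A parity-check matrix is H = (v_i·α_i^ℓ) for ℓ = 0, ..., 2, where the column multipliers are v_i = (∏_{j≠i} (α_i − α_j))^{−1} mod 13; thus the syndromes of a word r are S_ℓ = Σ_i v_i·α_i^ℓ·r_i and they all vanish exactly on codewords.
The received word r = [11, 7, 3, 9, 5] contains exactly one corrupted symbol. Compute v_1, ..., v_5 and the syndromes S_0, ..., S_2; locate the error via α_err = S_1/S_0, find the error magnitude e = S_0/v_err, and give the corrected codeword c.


S = (2, 3, 11), error at position 3, error magnitude e = 2, c = [11, 7, 1, 9, 5].

Step 1: column multipliers v_i = (∏_{j≠i}(α_i − α_j))^{−1} mod 13.
  i = 1 (α = 4): (4−3)(4−8)(4−10)(4−9) = 1·(−4)·(−6)·(−5) = −120 ≡ 10, so v_1 = 10^{−1} = 4 (mod 13).
  i = 2 (α = 3): (3−4)(3−8)(3−10)(3−9) = (−1)·(−5)·(−7)·(−6) = 210 ≡ 2, so v_2 = 2^{−1} = 7 (mod 13).
  i = 3 (α = 8): (8−4)(8−3)(8−10)(8−9) = 4·5·(−2)·(−1) = 40 ≡ 1, so v_3 = 1^{−1} = 1 (mod 13).
  i = 4 (α = 10): (10−4)(10−3)(10−8)(10−9) = 6·7·2·1 = 84 ≡ 6, so v_4 = 6^{−1} = 11 (mod 13).
  i = 5 (α = 9): (9−4)(9−3)(9−8)(9−10) = 5·6·1·(−1) = −30 ≡ 9, so v_5 = 9^{−1} = 3 (mod 13).
  v = [4, 7, 1, 11, 3].
Step 2: syndromes of r = [11, 7, 3, 9, 5] (all sums mod 13).
  S_0 = Σ v_i r_i = 4·11 + 7·7 + 1·3 + 11·9 + 3·5 = 210 ≡ 2.
  S_1 = Σ v_i α_i r_i = 4·4·11 + 7·3·7 + 1·8·3 + 11·10·9 + 3·9·5 = 1472 ≡ 3.
  α_i^2 mod 13 = [3, 9, 12, 9, 3].
  S_2 = Σ v_i α_i^2 r_i = 4·3·11 + 7·9·7 + 1·12·3 + 11·9·9 + 3·3·5 = 1545 ≡ 11.
  S = (2, 3, 11) ≠ 0, so r is not a codeword (an error is present).
Step 3: locate the error. For a single error e at position i, S_ℓ = v_i·e·α_i^ℓ, so α_err = S_1/S_0.
  S_0^{−1} = 2^{−1} = 7 (mod 13), so α_err = 3·7 = 21 ≡ 8 = α_3. Error position i = 3.
  Consistency check: S_2/S_1 = 11·9 = 99 ≡ 8 = α_err ✓ (single-error assumption holds).
Step 4: error magnitude e = S_0/v_3 = S_0·∏_{j≠3}(α_3 − α_j) = 2·1 = 2 ≡ 2 (mod 13).
Step 5: correct position 3: c_3 = r_3 − e = 3 − 2 ≡ 1 (mod 13). Hence c = [11, 7, 1, 9, 5].
  Check: interpolating c through the α_i gives m(x) = 8 + 4·x (degree < 2) with m(α_i) = c_i for every i, so c is indeed a codeword.


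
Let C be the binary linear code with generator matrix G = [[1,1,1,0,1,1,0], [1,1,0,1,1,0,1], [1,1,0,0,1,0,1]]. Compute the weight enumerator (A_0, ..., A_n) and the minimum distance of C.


Weight distribution: A_0 = 1, A_1 = 1, A_3 = 1, A_4 = 2, A_5 = 2, A_6 = 1. Minimum distance d = 1.

Enumerate all 2^3 = 8 messages m ∈ F_2^3.
For each, compute codeword c = mG in F_2^7, then tally its weight.
  m = 000 → c = 0000000, weight = 0.
  m = 100 → c = 1110110, weight = 5.
  m = 010 → c = 1101101, weight = 5.
  m = 110 → c = 0011011, weight = 4.
  m = 001 → c = 1100101, weight = 4.
  m = 101 → c = 0010011, weight = 3.
  m = 011 → c = 0001000, weight = 1.
  m = 111 → c = 1111110, weight = 6.
Tally weights:
  weight 0: 1 codewords.
  weight 1: 1 codewords.
  weight 3: 1 codewords.
  weight 4: 2 codewords.
  weight 5: 2 codewords.
  weight 6: 1 codewords.
Minimum distance d = smallest w > 0 with A_w > 0 = 1.
Sanity: Σ A_w = 8 = 2^3 = 8 ✓.


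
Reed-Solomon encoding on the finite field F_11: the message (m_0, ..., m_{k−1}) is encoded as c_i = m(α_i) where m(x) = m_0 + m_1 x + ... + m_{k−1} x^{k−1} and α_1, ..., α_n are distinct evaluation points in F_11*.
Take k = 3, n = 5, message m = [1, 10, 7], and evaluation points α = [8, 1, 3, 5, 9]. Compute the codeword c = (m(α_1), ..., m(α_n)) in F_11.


c = [1, 7, 6, 6, 9]

Message polynomial: m(x) = 1 + 10·x + 7·x^2 (mod 11).
For each evaluation point α_i, compute m(α_i) mod 11:
  α_1 = 8: Horner steps 7 → 0 → 1, so m(8) = 1.
  α_2 = 1: Horner steps 7 → 6 → 7, so m(1) = 7.
  α_3 = 3: Horner steps 7 → 9 → 6, so m(3) = 6.
  α_4 = 5: Horner steps 7 → 1 → 6, so m(5) = 6.
  α_5 = 9: Horner steps 7 → 7 → 9, so m(9) = 9.
Codeword c = [1, 7, 6, 6, 9] ∈ F_11^5.


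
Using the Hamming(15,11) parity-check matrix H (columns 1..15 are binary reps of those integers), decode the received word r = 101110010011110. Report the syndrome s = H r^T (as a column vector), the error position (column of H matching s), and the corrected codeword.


s = (1, 1, 1, 1)^T, error position = 15, corrected codeword c = 101110010011111

Compute s = H r^T mod 2 one row at a time:
  s_1 = 1 + 0 + 0 + 1 + 1 + 1 + 1 + 0 = 5 ≡ 1 (mod 2).
  s_2 = 1 + 1 + 0 + 0 + 1 + 1 + 1 + 0 = 5 ≡ 1 (mod 2).
  s_3 = 0 + 1 + 0 + 0 + 0 + 1 + 1 + 0 = 3 ≡ 1 (mod 2).
  s_4 = 1 + 1 + 1 + 0 + 0 + 1 + 1 + 0 = 5 ≡ 1 (mod 2).
s = (1, 1, 1, 1)^T — this equals column 15 of H (binary 1111), so error is at position 15.
Correct: flip bit 15 of r = 101110010011110 to get c = 101110010011111.


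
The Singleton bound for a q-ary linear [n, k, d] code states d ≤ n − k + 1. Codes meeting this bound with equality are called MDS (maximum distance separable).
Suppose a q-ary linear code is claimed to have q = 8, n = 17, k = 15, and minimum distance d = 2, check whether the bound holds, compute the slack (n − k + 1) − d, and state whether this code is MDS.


Singleton RHS = n − k + 1 = 3, slack = 1, bound satisfied, not MDS.

Singleton bound: d ≤ n − k + 1.
Here n = 17, k = 15, so n − k + 1 = 3.
Given d = 2, check d ≤ 3: YES.
Slack = (n − k + 1) − d = 1.
The code is NOT MDS (slack = 1 > 0).
Description: the claimed parameters are [17, 15, 2]_8; such a code would be non-MDS.


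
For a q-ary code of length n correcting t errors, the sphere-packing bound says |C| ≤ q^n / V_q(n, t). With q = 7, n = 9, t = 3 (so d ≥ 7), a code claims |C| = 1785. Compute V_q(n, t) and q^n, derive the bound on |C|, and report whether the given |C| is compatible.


V_q(n, t) = 19495, q^n = 40353607, Hamming bound = 2069, |C| = 1785 ≤ bound (satisfied).

Step 1: Compute V_q(n, t) = Σ_{j=0}^3 C(n, j) (q−1)^j.
  j = 0: C(9,0)·(6)^0 = 1·1 = 1.
  j = 1: C(9,1)·(6)^1 = 9·6 = 54.
  j = 2: C(9,2)·(6)^2 = 36·36 = 1296.
  j = 3: C(9,3)·(6)^3 = 84·216 = 18144.
  V_q(n, t) = 1 + 54 + 1296 + 18144 = 19495.
Step 2: q^n = 7^9 = 40353607.
Step 3: Hamming bound ⌊q^n / V_q(n,t)⌋ = ⌊40353607/19495⌋ = 2069.
Step 4: Compare |C| = 1785 to 2069: satisfied.
The claimed |C| lies below the Hamming bound.


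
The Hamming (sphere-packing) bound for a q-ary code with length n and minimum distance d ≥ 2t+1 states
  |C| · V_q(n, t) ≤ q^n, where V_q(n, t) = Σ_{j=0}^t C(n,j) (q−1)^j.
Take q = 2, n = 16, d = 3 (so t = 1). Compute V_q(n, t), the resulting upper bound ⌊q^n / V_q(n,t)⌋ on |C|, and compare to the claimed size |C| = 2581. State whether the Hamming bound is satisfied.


V_q(n, t) = 17, q^n = 65536, Hamming bound = 3855, |C| = 2581 ≤ bound (satisfied).

Step 1: Compute V_q(n, t) = Σ_{j=0}^1 C(n, j) (q−1)^j.
  j = 0: C(16,0)·(1)^0 = 1·1 = 1.
  j = 1: C(16,1)·(1)^1 = 16·1 = 16.
  V_q(n, t) = 1 + 16 = 17.
Step 2: q^n = 2^16 = 65536.
Step 3: Hamming bound ⌊q^n / V_q(n,t)⌋ = ⌊65536/17⌋ = 3855.
Step 4: Compare |C| = 2581 to 3855: satisfied.
The claimed |C| lies below the Hamming bound.


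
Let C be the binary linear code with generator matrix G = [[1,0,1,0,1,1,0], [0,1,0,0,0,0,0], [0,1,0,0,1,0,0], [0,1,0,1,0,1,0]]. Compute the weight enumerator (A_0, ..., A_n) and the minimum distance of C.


Weight distribution: A_0 = 1, A_1 = 2, A_2 = 2, A_3 = 4, A_4 = 5, A_5 = 2. Minimum distance d = 1.

Enumerate all 2^4 = 16 messages m ∈ F_2^4.
For each, compute codeword c = mG in F_2^7, then tally its weight.
  m = 0000 → c = 0000000, weight = 0.
  m = 1000 → c = 1010110, weight = 4.
  m = 0100 → c = 0100000, weight = 1.
  m = 1100 → c = 1110110, weight = 5.
  m = 0010 → c = 0100100, weight = 2.
  m = 1010 → c = 1110010, weight = 4.
  m = 0110 → c = 0000100, weight = 1.
  m = 1110 → c = 1010010, weight = 3.
  m = 0001 → c = 0101010, weight = 3.
  m = 1001 → c = 1111100, weight = 5.
  m = 0101 → c = 0001010, weight = 2.
  m = 1101 → c = 1011100, weight = 4.
  m = 0011 → c = 0001110, weight = 3.
  m = 1011 → c = 1011000, weight = 3.
  m = 0111 → c = 0101110, weight = 4.
  m = 1111 → c = 1111000, weight = 4.
Tally weights:
  weight 0: 1 codewords.
  weight 1: 2 codewords.
  weight 2: 2 codewords.
  weight 3: 4 codewords.
  weight 4: 5 codewords.
  weight 5: 2 codewords.
Minimum distance d = smallest w > 0 with A_w > 0 = 1.
Sanity: Σ A_w = 16 = 2^4 = 16 ✓.


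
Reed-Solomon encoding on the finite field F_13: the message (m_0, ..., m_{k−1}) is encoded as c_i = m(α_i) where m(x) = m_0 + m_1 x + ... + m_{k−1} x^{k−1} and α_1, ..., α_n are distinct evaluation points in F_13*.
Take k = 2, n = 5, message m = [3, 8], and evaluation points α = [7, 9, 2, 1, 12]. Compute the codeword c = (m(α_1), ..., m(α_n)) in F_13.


c = [7, 10, 6, 11, 8]

Message polynomial: m(x) = 3 + 8·x (mod 13).
For each evaluation point α_i, compute m(α_i) mod 13:
  α_1 = 7: Horner steps 8 → 7, so m(7) = 7.
  α_2 = 9: Horner steps 8 → 10, so m(9) = 10.
  α_3 = 2: Horner steps 8 → 6, so m(2) = 6.
  α_4 = 1: Horner steps 8 → 11, so m(1) = 11.
  α_5 = 12: Horner steps 8 → 8, so m(12) = 8.
Codeword c = [7, 10, 6, 11, 8] ∈ F_13^5.


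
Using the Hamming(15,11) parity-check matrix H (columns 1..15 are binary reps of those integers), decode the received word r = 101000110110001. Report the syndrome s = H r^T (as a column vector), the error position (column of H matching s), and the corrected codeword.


s = (0, 0, 1, 1)^T, error position = 3, corrected codeword c = 100000110110001

Compute s = H r^T mod 2 one row at a time:
  s_1 = 1 + 0 + 1 + 1 + 0 + 0 + 0 + 1 = 4 ≡ 0 (mod 2).
  s_2 = 0 + 0 + 0 + 1 + 0 + 0 + 0 + 1 = 2 ≡ 0 (mod 2).
  s_3 = 0 + 1 + 0 + 1 + 1 + 1 + 0 + 1 = 5 ≡ 1 (mod 2).
  s_4 = 1 + 1 + 0 + 1 + 0 + 1 + 0 + 1 = 5 ≡ 1 (mod 2).
s = (0, 0, 1, 1)^T — this equals column 3 of H (binary 0011), so error is at position 3.
Correct: flip bit 3 of r = 101000110110001 to get c = 100000110110001.


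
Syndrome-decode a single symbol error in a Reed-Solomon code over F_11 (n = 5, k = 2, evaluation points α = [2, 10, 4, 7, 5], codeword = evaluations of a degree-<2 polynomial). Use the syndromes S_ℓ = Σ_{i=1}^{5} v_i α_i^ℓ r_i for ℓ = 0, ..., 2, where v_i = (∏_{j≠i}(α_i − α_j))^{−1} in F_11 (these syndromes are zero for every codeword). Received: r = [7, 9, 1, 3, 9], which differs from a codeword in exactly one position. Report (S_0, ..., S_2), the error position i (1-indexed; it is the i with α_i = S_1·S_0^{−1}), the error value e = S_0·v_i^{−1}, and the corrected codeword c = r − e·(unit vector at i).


S = (3, 8, 3), error at position 2, error magnitude e = 4, c = [7, 5, 1, 3, 9].

Step 1: column multipliers v_i = (∏_{j≠i}(α_i − α_j))^{−1} mod 11.
  i = 1 (α = 2): (2−10)(2−4)(2−7)(2−5) = (−8)·(−2)·(−5)·(−3) = 240 ≡ 9, so v_1 = 9^{−1} = 5 (mod 11).
  i = 2 (α = 10): (10−2)(10−4)(10−7)(10−5) = 8·6·3·5 = 720 ≡ 5, so v_2 = 5^{−1} = 9 (mod 11).
  i = 3 (α = 4): (4−2)(4−10)(4−7)(4−5) = 2·(−6)·(−3)·(−1) = −36 ≡ 8, so v_3 = 8^{−1} = 7 (mod 11).
  i = 4 (α = 7): (7−2)(7−10)(7−4)(7−5) = 5·(−3)·3·2 = −90 ≡ 9, so v_4 = 9^{−1} = 5 (mod 11).
  i = 5 (α = 5): (5−2)(5−10)(5−4)(5−7) = 3·(−5)·1·(−2) = 30 ≡ 8, so v_5 = 8^{−1} = 7 (mod 11).
  v = [5, 9, 7, 5, 7].
Step 2: syndromes of r = [7, 9, 1, 3, 9] (all sums mod 11).
  S_0 = Σ v_i r_i = 5·7 + 9·9 + 7·1 + 5·3 + 7·9 = 201 ≡ 3.
  S_1 = Σ v_i α_i r_i = 5·2·7 + 9·10·9 + 7·4·1 + 5·7·3 + 7·5·9 = 1328 ≡ 8.
  α_i^2 mod 11 = [4, 1, 5, 5, 3].
  S_2 = Σ v_i α_i^2 r_i = 5·4·7 + 9·1·9 + 7·5·1 + 5·5·3 + 7·3·9 = 520 ≡ 3.
  S = (3, 8, 3) ≠ 0, so r is not a codeword (an error is present).
Step 3: locate the error. For a single error e at position i, S_ℓ = v_i·e·α_i^ℓ, so α_err = S_1/S_0.
  S_0^{−1} = 3^{−1} = 4 (mod 11), so α_err = 8·4 = 32 ≡ 10 = α_2. Error position i = 2.
  Consistency check: S_2/S_1 = 3·7 = 21 ≡ 10 = α_err ✓ (single-error assumption holds).
Step 4: error magnitude e = S_0/v_2 = S_0·∏_{j≠2}(α_2 − α_j) = 3·5 = 15 ≡ 4 (mod 11).
Step 5: correct position 2: c_2 = r_2 − e = 9 − 4 ≡ 5 (mod 11). Hence c = [7, 5, 1, 3, 9].
  Check: interpolating c through the α_i gives m(x) = 2 + 8·x (degree < 2) with m(α_i) = c_i for every i, so c is indeed a codeword.


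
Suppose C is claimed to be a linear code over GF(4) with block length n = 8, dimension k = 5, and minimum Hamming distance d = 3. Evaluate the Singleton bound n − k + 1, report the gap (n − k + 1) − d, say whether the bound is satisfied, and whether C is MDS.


Singleton RHS = n − k + 1 = 4, slack = 1, bound satisfied, not MDS.

Singleton bound: d ≤ n − k + 1.
Here n = 8, k = 5, so n − k + 1 = 4.
Given d = 3, check d ≤ 4: YES.
Slack = (n − k + 1) − d = 1.
The code is NOT MDS (slack = 1 > 0).
Description: the claimed parameters are [8, 5, 3]_4; such a code would be non-MDS.


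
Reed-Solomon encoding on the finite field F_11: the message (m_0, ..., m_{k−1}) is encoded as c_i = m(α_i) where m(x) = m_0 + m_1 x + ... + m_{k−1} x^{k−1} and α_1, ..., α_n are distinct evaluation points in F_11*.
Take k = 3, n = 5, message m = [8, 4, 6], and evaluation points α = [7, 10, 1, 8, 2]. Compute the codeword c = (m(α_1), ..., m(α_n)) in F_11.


c = [0, 10, 7, 6, 7]

Message polynomial: m(x) = 8 + 4·x + 6·x^2 (mod 11).
For each evaluation point α_i, compute m(α_i) mod 11:
  α_1 = 7: Horner steps 6 → 2 → 0, so m(7) = 0.
  α_2 = 10: Horner steps 6 → 9 → 10, so m(10) = 10.
  α_3 = 1: Horner steps 6 → 10 → 7, so m(1) = 7.
  α_4 = 8: Horner steps 6 → 8 → 6, so m(8) = 6.
  α_5 = 2: Horner steps 6 → 5 → 7, so m(2) = 7.
Codeword c = [0, 10, 7, 6, 7] ∈ F_11^5.
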